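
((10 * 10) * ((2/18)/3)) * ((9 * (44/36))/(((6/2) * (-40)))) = -55/162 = -0.34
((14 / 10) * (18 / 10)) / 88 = 63 / 2200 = 0.03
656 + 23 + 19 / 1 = 698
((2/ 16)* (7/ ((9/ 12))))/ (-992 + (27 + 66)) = -7/ 5394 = -0.00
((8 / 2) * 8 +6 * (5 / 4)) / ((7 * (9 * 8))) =79 / 1008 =0.08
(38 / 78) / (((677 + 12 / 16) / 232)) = 17632 / 105729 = 0.17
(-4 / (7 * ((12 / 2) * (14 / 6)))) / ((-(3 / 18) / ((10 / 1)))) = 120 / 49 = 2.45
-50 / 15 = -10 / 3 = -3.33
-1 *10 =-10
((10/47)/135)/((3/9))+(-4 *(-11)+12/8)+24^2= 525793/846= 621.50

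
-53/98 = -0.54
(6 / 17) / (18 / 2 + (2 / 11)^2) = 0.04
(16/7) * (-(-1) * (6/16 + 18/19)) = 402/133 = 3.02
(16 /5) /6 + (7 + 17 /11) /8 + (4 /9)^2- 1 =14239 /17820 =0.80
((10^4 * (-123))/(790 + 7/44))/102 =-15.26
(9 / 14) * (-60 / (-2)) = 135 / 7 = 19.29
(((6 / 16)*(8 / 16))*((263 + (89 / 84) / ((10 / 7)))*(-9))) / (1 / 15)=-854523 / 128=-6675.96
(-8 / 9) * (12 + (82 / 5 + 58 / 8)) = -1426 / 45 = -31.69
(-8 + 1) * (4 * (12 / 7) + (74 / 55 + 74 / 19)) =-88492 / 1045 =-84.68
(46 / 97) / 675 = 46 / 65475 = 0.00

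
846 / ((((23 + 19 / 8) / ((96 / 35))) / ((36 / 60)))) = 1949184 / 35525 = 54.87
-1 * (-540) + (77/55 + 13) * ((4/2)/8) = 2718/5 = 543.60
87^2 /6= 2523 /2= 1261.50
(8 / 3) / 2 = 4 / 3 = 1.33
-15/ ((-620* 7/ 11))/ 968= 0.00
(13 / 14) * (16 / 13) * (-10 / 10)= -8 / 7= -1.14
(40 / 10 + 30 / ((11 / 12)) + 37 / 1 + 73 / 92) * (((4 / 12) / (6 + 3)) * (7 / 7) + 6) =12292645 / 27324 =449.88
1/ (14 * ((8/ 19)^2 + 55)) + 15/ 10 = 1.50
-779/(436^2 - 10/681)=-0.00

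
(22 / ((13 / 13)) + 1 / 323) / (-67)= -7107 / 21641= -0.33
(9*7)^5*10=9924365430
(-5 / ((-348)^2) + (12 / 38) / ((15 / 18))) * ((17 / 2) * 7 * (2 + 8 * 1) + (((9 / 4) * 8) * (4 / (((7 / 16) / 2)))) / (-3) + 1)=3709737919 / 20133540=184.26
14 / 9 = 1.56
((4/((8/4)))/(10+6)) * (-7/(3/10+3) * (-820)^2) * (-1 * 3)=5883500/11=534863.64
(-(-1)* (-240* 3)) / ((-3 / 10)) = 2400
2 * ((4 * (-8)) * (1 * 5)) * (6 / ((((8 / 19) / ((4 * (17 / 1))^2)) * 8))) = -2635680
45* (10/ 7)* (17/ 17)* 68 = 30600/ 7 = 4371.43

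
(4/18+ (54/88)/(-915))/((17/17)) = 26759/120780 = 0.22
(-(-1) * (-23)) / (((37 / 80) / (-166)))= 305440 / 37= 8255.14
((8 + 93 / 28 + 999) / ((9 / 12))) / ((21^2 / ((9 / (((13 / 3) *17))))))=28289 / 75803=0.37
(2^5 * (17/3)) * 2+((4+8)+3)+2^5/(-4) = 1109/3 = 369.67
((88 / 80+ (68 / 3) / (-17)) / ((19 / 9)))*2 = -21 / 95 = -0.22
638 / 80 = 319 / 40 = 7.98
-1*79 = -79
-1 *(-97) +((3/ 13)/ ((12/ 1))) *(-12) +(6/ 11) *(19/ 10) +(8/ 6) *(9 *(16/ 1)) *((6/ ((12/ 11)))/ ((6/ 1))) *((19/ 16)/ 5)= 99818/ 715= 139.61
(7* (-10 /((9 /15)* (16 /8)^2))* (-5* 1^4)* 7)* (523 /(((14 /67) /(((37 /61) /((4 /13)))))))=14747880875 /2928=5036844.56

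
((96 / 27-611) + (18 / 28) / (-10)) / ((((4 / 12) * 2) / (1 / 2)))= -455.63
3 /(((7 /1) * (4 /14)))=3 /2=1.50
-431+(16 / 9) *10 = -3719 / 9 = -413.22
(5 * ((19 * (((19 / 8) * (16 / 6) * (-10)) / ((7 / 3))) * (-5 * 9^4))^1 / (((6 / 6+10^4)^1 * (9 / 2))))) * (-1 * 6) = -789507000 / 70007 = -11277.54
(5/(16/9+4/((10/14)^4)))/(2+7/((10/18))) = 140625/7039828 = 0.02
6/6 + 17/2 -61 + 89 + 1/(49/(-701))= 2273/98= 23.19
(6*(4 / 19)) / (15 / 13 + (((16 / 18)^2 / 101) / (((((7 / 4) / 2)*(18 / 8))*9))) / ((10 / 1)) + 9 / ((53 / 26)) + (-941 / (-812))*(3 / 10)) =12711004263360 / 59538476437703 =0.21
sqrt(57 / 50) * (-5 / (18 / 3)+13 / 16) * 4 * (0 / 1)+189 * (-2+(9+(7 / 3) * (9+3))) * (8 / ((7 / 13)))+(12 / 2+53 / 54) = 5307497 / 54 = 98286.98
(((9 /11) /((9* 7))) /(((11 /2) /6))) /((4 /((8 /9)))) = 8 /2541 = 0.00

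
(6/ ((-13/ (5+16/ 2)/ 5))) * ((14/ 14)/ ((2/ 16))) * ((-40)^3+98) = 15336480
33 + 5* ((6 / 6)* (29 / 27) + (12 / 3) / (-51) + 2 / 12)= 35629 / 918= 38.81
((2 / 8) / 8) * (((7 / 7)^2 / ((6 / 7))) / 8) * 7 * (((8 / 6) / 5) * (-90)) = -49 / 64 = -0.77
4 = 4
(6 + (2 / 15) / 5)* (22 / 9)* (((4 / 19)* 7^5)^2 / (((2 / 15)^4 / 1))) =210670040704200 / 361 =583573519956.23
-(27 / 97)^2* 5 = -3645 / 9409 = -0.39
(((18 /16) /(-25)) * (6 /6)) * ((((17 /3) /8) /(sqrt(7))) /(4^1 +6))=-51 * sqrt(7) /112000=-0.00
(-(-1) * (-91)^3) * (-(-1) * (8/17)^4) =-3086626816/83521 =-36956.30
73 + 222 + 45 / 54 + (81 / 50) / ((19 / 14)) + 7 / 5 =850517 / 2850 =298.43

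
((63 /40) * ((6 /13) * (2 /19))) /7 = 0.01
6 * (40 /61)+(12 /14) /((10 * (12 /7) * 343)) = 3.93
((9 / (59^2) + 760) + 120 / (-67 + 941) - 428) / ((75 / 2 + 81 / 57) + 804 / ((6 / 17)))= 1010500394 / 7048986709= 0.14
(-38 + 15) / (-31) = 0.74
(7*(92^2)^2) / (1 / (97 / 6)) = 24321540992 / 3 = 8107180330.67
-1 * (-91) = 91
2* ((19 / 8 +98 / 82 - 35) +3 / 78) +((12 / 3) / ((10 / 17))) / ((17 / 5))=-129589 / 2132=-60.78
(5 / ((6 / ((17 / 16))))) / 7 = 85 / 672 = 0.13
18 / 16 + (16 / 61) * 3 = 1.91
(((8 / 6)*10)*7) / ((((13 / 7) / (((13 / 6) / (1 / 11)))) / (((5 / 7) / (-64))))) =-1925 / 144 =-13.37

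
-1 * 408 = -408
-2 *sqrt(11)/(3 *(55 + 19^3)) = -0.00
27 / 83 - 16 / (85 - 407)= 5011 / 13363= 0.37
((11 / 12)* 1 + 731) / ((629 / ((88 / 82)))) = 96613 / 77367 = 1.25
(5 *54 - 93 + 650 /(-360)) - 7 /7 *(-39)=7711 /36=214.19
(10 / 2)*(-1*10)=-50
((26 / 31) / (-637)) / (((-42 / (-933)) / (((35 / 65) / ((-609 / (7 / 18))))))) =311 / 30923802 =0.00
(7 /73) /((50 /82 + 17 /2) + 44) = 0.00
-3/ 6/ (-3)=1/ 6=0.17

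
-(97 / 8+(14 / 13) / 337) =-425069 / 35048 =-12.13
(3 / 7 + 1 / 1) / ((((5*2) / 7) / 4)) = 4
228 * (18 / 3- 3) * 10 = 6840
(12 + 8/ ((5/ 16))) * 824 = 154912/ 5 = 30982.40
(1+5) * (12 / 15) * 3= 72 / 5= 14.40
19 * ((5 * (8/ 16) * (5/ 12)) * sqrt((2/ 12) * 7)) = 475 * sqrt(42)/ 144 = 21.38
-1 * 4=-4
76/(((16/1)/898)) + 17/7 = 59751/14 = 4267.93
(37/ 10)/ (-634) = -37/ 6340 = -0.01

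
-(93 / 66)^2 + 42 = 19367 / 484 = 40.01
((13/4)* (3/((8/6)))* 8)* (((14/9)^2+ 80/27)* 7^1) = 19838/9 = 2204.22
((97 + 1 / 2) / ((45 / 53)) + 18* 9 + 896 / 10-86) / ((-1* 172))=-1.63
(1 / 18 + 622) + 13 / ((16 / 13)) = 91097 / 144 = 632.62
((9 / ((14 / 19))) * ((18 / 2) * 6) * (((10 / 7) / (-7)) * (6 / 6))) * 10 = -461700 / 343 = -1346.06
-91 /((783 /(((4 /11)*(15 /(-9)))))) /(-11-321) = -455 /2144637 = -0.00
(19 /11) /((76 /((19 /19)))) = 1 /44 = 0.02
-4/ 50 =-2/ 25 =-0.08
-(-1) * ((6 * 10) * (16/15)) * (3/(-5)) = -192/5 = -38.40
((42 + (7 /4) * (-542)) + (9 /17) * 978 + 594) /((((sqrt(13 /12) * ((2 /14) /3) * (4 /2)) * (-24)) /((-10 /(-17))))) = -244265 * sqrt(39) /30056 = -50.75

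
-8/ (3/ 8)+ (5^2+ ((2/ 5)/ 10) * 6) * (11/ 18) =-2659/ 450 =-5.91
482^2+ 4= 232328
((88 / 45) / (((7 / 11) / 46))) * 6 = 848.15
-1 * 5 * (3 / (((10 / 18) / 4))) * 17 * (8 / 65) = -14688 / 65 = -225.97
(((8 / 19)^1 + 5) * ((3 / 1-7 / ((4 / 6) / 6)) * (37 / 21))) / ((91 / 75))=-5716500 / 12103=-472.32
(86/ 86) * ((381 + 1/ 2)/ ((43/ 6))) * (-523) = -1197147/ 43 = -27840.63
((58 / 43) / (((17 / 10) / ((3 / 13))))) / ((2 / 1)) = 870 / 9503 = 0.09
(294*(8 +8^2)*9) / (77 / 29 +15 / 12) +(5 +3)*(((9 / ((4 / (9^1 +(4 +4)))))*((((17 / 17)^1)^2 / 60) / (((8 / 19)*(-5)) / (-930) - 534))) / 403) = 903604506864723 / 18522357620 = 48784.53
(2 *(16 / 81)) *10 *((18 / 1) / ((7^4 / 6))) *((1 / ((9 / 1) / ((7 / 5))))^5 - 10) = -472387697408 / 265831216875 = -1.78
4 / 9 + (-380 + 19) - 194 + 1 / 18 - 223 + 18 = -1519 / 2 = -759.50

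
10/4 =5/2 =2.50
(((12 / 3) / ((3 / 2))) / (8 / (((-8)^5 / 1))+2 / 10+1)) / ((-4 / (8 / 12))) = -81920 / 221139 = -0.37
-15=-15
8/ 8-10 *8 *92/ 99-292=-365.34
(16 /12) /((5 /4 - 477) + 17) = -16 /5505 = -0.00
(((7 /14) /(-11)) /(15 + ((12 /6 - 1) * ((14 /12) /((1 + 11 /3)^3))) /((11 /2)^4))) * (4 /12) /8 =-65219 /516534912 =-0.00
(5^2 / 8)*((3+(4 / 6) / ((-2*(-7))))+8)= 725 / 21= 34.52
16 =16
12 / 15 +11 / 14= 111 / 70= 1.59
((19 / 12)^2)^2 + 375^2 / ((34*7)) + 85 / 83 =122510925157 / 204809472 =598.17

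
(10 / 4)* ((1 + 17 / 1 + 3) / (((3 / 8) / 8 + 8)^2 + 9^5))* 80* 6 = 103219200 / 242129929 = 0.43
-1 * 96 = -96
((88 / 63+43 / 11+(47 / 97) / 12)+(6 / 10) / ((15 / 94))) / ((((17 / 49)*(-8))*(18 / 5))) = -428493947 / 470162880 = -0.91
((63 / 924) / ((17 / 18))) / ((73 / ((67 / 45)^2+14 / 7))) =8539 / 2047650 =0.00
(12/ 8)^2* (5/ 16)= 45/ 64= 0.70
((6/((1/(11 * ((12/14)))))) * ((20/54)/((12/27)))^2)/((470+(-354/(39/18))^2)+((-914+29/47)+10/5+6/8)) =8737300/5838972279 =0.00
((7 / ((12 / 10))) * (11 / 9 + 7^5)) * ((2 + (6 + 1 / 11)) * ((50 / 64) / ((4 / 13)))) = 76573007875 / 38016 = 2014231.06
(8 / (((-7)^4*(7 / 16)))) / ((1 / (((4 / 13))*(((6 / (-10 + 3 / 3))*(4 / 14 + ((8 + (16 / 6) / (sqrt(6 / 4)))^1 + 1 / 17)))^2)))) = 10846208*sqrt(6) / 702011583 + 58236786688 / 751854405393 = 0.12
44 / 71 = 0.62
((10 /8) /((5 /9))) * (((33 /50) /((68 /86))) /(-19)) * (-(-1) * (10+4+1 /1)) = -1.48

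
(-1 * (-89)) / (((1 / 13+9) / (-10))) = -5785 / 59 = -98.05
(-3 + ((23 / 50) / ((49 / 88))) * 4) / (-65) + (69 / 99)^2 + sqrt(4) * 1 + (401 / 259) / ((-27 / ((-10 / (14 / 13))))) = 29005423883 / 9624990375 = 3.01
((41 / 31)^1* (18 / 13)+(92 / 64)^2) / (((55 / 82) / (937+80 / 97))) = 299955995367 / 55040128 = 5449.77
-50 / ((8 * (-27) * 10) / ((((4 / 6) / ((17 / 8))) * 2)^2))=640 / 70227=0.01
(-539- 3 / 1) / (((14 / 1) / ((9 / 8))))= -2439 / 56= -43.55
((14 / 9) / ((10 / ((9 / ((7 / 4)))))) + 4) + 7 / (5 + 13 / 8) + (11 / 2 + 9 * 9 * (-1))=-36911 / 530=-69.64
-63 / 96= -21 / 32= -0.66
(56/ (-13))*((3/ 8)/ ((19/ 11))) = -231/ 247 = -0.94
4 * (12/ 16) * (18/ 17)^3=17496/ 4913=3.56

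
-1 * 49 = -49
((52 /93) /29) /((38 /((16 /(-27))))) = -416 /1383561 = -0.00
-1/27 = -0.04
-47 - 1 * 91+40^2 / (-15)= -734 / 3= -244.67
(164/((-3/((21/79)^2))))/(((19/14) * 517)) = -337512/61305343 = -0.01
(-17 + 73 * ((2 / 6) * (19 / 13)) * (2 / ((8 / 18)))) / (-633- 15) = -3719 / 16848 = -0.22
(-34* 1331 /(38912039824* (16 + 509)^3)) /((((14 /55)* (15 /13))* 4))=-3235661 /472978276063209000000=-0.00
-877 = -877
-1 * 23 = -23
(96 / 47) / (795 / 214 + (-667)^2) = 20544 / 4474730927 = 0.00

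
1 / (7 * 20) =1 / 140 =0.01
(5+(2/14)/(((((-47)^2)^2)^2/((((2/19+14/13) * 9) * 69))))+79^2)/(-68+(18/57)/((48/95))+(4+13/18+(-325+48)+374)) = 18514514709367361892432/101812704300230933737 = 181.85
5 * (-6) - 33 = -63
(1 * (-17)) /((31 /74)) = -1258 /31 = -40.58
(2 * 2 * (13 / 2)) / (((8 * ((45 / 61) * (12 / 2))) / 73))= 57889 / 1080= 53.60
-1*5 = -5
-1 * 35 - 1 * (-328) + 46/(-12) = 1735/6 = 289.17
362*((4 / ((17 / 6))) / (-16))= -543 / 17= -31.94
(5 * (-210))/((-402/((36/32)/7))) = 0.42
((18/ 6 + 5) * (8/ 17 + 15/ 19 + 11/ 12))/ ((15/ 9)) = 16874/ 1615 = 10.45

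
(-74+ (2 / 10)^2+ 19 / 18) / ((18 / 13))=-426491 / 8100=-52.65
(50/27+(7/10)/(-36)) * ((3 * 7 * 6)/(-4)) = -13853/240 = -57.72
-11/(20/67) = -737/20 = -36.85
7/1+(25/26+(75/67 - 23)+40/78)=-70061/5226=-13.41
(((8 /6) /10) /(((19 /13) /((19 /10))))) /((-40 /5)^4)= 13 /307200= 0.00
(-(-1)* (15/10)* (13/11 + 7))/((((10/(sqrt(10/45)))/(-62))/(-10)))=2790* sqrt(2)/11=358.70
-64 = -64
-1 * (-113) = 113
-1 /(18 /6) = -1 /3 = -0.33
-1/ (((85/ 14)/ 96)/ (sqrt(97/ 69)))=-448*sqrt(6693)/ 1955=-18.75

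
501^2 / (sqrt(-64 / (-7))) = 251001 * sqrt(7) / 8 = 83010.78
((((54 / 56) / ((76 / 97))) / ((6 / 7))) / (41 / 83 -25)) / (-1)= 8051 / 137408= 0.06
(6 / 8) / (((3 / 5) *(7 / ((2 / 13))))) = 5 / 182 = 0.03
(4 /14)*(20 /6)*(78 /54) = 260 /189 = 1.38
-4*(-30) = 120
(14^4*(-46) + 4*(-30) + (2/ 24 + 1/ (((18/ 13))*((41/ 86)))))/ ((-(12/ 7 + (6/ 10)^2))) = 456481811975/ 535788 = 851982.15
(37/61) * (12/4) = 111/61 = 1.82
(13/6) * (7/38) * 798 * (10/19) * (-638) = -2032030/19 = -106948.95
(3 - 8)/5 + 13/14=-1/14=-0.07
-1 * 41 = -41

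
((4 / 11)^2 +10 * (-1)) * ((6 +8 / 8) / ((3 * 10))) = -1393 / 605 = -2.30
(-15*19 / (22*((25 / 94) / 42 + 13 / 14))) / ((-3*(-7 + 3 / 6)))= -375060 / 527813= -0.71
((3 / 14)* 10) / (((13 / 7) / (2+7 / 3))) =5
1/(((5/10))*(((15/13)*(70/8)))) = 104/525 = 0.20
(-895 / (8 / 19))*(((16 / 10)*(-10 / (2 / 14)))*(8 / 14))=136040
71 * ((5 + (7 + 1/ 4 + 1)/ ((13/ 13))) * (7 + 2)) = 33867/ 4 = 8466.75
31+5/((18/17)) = 643/18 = 35.72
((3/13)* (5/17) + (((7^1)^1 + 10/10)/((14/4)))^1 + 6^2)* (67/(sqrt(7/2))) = 3975311* sqrt(14)/10829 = 1373.56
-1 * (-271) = 271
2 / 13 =0.15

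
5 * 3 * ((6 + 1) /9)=35 /3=11.67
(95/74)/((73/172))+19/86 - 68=-15041509/232286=-64.75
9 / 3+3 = 6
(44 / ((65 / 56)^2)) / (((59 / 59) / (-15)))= -413952 / 845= -489.88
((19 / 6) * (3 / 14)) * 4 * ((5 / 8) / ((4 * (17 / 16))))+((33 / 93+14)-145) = -960955 / 7378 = -130.25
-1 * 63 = -63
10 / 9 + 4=46 / 9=5.11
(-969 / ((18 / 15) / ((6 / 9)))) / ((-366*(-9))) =-1615 / 9882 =-0.16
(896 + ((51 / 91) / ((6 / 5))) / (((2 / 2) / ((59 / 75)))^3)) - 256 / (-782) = 896.55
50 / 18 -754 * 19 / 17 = -128509 / 153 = -839.93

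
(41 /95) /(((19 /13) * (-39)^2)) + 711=150152576 /211185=711.00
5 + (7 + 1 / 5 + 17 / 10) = 139 / 10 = 13.90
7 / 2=3.50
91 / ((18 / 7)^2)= 4459 / 324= 13.76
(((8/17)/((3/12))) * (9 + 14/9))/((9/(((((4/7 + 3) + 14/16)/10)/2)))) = 1577/3213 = 0.49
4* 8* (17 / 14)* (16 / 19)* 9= 294.50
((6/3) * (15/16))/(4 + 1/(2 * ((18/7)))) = 135/302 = 0.45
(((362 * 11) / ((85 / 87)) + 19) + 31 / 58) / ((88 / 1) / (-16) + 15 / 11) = -990.06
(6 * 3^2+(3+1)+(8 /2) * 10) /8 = 12.25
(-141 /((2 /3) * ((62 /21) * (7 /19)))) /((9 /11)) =-29469 /124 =-237.65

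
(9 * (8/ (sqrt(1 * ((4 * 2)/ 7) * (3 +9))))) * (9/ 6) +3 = 3 +9 * sqrt(42)/ 2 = 32.16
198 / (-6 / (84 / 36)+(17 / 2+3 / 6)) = 154 / 5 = 30.80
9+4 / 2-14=-3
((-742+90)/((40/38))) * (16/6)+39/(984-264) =-396403/240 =-1651.68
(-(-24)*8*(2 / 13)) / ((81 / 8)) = 1024 / 351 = 2.92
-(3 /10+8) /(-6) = 1.38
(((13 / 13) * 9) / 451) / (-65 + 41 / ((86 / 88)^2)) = -5547 / 6134953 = -0.00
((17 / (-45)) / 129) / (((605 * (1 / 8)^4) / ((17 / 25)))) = -1183744 / 87800625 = -0.01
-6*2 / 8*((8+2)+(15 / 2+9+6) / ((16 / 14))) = -1425 / 32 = -44.53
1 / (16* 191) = 1 / 3056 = 0.00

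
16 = 16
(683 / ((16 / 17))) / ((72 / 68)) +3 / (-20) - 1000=-453281 / 1440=-314.78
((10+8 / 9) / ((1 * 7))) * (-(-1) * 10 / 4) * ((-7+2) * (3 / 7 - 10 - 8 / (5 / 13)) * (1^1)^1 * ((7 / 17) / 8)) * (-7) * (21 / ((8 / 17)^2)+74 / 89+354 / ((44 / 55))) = -798326250295 / 6971904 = -114506.20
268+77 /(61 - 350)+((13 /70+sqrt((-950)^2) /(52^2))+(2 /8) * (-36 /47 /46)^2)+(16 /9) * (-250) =-25338313952387587 /143825693258520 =-176.17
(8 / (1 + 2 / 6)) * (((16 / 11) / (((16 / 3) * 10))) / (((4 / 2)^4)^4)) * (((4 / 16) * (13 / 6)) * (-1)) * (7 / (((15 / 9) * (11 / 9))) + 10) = -28821 / 1585971200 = -0.00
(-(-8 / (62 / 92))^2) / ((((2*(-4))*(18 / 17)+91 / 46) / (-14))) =-1482621952 / 4878997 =-303.88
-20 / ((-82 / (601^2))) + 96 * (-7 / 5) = 18032498 / 205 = 87963.40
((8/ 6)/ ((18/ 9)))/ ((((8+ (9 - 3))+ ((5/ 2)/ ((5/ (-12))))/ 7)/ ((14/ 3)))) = 49/ 207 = 0.24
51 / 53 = 0.96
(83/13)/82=83/1066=0.08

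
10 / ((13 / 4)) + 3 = 79 / 13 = 6.08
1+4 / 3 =7 / 3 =2.33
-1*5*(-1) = 5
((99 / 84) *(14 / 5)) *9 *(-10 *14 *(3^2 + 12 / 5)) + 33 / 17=-4028937 / 85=-47399.26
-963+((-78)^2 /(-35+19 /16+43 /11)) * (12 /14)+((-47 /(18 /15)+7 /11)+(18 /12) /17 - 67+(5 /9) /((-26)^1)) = -1242.85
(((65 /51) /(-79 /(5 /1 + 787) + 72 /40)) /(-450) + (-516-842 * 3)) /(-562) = 522285829 /96490623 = 5.41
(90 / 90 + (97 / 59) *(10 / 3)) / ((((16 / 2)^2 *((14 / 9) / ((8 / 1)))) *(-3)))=-0.17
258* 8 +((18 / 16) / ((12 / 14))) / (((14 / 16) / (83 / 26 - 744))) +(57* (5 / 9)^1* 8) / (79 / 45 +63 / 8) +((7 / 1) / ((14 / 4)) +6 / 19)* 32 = 3607623257 / 3425396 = 1053.20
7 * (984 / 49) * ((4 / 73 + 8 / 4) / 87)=49200 / 14819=3.32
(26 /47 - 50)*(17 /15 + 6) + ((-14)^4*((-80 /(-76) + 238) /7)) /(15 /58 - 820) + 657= -165091883381 /127373055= -1296.13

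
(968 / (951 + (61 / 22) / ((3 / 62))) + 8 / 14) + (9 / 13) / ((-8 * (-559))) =10369720003 / 6770460424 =1.53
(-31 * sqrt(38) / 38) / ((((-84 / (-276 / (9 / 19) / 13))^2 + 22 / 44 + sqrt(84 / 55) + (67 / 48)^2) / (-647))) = -204363377174611427328 * sqrt(43890) / 362055652725626249911 + 33499420100490517176960 * sqrt(38) / 362055652725626249911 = 452.11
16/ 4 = 4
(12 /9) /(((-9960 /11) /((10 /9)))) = -11 /6723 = -0.00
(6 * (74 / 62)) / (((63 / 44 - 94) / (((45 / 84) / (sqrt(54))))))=-2035 * sqrt(6) / 883841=-0.01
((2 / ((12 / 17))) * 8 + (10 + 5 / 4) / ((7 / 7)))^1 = 407 / 12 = 33.92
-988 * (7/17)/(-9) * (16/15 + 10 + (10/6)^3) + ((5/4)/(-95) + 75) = 1231493149/1569780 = 784.50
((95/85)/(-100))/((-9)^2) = -19/137700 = -0.00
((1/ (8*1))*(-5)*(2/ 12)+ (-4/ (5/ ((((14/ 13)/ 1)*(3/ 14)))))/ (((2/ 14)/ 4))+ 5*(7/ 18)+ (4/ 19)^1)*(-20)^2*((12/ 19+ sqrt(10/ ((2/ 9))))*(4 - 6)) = 18310.86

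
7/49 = 1/7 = 0.14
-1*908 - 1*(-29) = -879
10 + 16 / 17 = 186 / 17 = 10.94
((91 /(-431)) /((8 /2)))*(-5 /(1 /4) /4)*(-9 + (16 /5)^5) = 86.18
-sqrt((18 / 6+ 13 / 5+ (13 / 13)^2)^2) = -33 / 5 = -6.60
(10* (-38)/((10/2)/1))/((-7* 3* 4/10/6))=380/7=54.29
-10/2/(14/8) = -20/7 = -2.86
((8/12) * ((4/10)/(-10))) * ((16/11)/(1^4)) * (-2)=64/825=0.08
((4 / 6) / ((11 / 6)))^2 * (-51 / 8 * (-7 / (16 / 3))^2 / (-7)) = 3213 / 15488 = 0.21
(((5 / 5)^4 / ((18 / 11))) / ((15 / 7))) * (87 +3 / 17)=19019 / 765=24.86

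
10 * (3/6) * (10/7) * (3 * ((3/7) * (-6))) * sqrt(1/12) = -450 * sqrt(3)/49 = -15.91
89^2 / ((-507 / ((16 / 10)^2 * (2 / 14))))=-506944 / 88725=-5.71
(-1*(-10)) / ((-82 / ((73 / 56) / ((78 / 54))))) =-3285 / 29848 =-0.11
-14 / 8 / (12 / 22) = -77 / 24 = -3.21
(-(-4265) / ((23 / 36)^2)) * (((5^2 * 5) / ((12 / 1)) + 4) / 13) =11587.50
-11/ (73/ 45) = -495/ 73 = -6.78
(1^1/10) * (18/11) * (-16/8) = -18/55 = -0.33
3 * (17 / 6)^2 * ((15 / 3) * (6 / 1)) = 722.50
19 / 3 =6.33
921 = 921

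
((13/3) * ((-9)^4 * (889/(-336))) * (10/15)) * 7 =-2808351/8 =-351043.88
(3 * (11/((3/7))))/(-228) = -77/228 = -0.34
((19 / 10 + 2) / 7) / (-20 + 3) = -39 / 1190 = -0.03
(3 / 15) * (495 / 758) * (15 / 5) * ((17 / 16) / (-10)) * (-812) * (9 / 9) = 1024947 / 30320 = 33.80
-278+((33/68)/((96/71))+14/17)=-602355/2176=-276.82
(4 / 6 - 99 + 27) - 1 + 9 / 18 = -431 / 6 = -71.83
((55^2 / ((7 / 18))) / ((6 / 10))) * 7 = 90750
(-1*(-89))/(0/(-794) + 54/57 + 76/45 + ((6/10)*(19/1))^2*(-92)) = -380475/51101998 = -0.01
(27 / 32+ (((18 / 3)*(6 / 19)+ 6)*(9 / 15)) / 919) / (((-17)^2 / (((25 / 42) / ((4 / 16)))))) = 564675 / 80739664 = 0.01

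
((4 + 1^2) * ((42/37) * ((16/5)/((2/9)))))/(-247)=-3024/9139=-0.33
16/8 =2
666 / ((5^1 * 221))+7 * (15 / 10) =24537 / 2210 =11.10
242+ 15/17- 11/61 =251682/1037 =242.70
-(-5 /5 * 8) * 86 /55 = 688 /55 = 12.51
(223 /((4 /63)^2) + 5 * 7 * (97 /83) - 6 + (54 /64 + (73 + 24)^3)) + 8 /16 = 2571080203 /2656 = 968027.18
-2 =-2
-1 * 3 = -3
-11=-11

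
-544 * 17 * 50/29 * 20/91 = -9248000/2639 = -3504.36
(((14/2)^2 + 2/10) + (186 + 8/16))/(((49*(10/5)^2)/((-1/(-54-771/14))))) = 2357/213780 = 0.01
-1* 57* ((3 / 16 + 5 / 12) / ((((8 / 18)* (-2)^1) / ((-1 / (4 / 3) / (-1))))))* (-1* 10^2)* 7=-2603475 / 128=-20339.65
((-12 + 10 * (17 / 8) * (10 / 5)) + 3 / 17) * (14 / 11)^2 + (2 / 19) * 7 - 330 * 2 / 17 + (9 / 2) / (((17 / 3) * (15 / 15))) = 969121 / 78166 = 12.40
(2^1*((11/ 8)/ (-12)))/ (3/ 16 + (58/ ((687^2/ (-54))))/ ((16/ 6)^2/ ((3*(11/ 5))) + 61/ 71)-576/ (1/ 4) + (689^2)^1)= -23556864287/ 48561458147182677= -0.00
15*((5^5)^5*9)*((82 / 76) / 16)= 2713089710787722938.94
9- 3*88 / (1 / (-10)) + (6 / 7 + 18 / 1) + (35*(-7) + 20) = 17100 / 7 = 2442.86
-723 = -723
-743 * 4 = -2972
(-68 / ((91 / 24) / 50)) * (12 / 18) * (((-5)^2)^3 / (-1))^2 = -13281250000000 / 91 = -145947802197.80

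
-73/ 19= -3.84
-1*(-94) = 94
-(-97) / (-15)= -97 / 15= -6.47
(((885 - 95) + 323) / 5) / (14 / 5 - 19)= -13.74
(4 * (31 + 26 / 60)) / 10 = 943 / 75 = 12.57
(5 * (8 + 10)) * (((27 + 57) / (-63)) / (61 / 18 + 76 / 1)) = -2160 / 1429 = -1.51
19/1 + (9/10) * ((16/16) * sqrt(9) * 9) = 433/10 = 43.30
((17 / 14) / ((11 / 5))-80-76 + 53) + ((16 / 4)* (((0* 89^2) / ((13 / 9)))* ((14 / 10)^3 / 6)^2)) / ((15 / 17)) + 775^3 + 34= 71684583209 / 154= 465484306.55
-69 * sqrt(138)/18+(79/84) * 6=79/14-23 * sqrt(138)/6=-39.39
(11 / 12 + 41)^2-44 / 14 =1767895 / 1008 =1753.86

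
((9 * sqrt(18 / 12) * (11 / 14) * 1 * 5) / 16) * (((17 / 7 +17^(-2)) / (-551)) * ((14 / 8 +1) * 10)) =-16743375 * sqrt(6) / 124843376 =-0.33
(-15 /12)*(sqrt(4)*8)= -20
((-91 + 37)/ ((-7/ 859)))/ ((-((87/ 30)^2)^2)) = -463860000/ 4950967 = -93.69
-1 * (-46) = 46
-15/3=-5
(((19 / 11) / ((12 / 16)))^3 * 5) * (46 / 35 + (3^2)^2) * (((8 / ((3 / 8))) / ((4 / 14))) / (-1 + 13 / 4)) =161880301568 / 970299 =166835.48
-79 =-79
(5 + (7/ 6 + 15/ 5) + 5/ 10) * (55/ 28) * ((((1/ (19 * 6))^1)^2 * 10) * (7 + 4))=87725/ 545832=0.16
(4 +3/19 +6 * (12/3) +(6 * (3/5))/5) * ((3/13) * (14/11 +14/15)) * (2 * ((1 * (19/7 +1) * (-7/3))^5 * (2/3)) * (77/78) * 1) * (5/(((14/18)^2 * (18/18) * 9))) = -100293436672/115425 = -868905.67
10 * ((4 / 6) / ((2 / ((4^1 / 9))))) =40 / 27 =1.48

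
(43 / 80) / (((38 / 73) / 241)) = 756499 / 3040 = 248.85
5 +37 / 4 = 57 / 4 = 14.25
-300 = -300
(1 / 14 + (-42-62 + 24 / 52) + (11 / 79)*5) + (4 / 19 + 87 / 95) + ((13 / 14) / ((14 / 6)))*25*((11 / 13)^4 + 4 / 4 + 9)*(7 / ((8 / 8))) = 72770142427 / 115419395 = 630.48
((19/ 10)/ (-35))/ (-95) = 1/ 1750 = 0.00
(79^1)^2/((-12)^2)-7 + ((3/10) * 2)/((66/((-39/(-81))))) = 863549/23760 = 36.34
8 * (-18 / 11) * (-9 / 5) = 1296 / 55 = 23.56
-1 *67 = -67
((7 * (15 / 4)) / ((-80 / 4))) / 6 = -0.22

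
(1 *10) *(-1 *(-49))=490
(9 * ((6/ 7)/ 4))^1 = 27/ 14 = 1.93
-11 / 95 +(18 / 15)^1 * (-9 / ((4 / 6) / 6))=-97.32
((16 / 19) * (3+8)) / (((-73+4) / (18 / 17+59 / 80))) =-26873 / 111435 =-0.24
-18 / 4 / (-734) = 9 / 1468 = 0.01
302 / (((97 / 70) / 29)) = 613060 / 97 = 6320.21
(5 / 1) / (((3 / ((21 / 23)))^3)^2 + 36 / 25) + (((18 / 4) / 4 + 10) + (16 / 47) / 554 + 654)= 256671490579329007 / 385896969409528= 665.13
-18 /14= -1.29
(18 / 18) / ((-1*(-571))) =0.00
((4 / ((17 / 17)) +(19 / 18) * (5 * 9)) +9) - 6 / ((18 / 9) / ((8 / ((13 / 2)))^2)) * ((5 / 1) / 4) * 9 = 9.38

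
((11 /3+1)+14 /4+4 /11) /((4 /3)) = 563 /88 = 6.40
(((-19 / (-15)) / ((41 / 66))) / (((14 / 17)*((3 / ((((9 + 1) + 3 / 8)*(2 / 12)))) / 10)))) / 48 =294899 / 991872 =0.30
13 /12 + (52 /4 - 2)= 145 /12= 12.08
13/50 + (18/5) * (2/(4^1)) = 103/50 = 2.06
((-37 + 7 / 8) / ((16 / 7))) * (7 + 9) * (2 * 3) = -6069 / 4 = -1517.25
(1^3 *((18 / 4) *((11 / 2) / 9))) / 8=11 / 32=0.34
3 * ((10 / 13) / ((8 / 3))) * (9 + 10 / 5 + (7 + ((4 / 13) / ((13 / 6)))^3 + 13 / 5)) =4475074023 / 250994068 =17.83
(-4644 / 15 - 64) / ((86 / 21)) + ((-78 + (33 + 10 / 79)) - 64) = -3398721 / 16985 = -200.10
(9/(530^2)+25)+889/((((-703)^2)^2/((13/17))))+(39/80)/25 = 583621307004274676787/23326627612749586000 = 25.02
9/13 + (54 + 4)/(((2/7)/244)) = 49532.69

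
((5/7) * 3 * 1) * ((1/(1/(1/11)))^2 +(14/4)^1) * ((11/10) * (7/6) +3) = 32.20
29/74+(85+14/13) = 83183/962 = 86.47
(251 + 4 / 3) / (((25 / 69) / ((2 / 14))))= 17411 / 175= 99.49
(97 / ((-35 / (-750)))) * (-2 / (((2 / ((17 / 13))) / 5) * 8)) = -618375 / 364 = -1698.83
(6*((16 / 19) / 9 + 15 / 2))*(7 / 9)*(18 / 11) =36358 / 627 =57.99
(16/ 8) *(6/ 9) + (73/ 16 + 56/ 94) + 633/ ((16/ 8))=728669/ 2256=322.99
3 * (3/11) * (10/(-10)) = -9/11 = -0.82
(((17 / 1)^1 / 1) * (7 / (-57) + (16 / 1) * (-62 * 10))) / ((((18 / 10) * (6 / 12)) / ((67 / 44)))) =-3220220665 / 11286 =-285328.78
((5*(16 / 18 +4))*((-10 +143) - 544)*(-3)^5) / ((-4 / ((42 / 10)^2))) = -53831547 / 5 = -10766309.40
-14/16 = -7/8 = -0.88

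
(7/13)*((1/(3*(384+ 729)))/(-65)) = -1/403065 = -0.00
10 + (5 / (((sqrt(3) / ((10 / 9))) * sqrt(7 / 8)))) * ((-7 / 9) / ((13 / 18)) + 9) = 10 + 10300 * sqrt(42) / 2457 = 37.17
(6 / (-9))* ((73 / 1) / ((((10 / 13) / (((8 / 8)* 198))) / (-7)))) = 438438 / 5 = 87687.60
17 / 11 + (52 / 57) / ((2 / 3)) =609 / 209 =2.91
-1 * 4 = -4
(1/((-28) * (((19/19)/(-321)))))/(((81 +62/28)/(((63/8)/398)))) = 20223/7418720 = 0.00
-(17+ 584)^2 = -361201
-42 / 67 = -0.63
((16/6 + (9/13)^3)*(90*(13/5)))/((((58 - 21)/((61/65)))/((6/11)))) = 9.71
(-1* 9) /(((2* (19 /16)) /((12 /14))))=-432 /133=-3.25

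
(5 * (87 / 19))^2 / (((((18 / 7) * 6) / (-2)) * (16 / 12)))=-147175 / 2888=-50.96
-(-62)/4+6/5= 167/10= 16.70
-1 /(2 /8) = -4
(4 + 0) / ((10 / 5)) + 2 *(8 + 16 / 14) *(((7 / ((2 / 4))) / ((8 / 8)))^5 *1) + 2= 9834500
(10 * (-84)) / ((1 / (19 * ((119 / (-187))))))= 10156.36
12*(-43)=-516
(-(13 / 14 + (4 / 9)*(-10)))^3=86938307 / 2000376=43.46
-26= -26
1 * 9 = 9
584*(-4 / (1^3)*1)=-2336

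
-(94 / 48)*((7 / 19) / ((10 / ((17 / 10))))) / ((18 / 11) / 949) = -58385327 / 820800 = -71.13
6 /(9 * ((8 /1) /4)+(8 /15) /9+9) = 810 /3653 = 0.22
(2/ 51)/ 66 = 1/ 1683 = 0.00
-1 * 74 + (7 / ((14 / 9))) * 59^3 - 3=1848257 / 2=924128.50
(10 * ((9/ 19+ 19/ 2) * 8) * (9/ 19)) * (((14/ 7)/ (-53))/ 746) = -136440/ 7136609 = -0.02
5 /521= 0.01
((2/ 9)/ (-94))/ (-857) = 1/ 362511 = 0.00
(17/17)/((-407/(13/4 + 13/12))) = -13/1221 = -0.01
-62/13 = -4.77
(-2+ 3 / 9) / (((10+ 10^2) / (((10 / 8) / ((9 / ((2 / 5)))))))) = -0.00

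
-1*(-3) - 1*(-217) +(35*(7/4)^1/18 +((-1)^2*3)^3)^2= 5932201/5184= 1144.33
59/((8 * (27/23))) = 1357/216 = 6.28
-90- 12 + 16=-86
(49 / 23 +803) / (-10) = -9259 / 115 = -80.51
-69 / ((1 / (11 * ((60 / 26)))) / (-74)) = 129613.85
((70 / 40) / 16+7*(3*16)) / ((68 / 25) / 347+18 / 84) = 1306255475 / 863264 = 1513.16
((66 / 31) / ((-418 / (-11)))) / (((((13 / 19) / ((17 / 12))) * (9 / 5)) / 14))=6545 / 7254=0.90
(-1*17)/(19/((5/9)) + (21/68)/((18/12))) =-2890/5849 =-0.49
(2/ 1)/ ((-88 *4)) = -1/ 176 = -0.01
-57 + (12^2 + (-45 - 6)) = 36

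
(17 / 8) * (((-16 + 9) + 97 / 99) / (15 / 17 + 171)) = -43061 / 578556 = -0.07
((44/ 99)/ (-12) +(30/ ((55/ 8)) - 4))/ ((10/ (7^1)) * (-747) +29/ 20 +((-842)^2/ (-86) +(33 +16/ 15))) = -583940/ 16583847291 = -0.00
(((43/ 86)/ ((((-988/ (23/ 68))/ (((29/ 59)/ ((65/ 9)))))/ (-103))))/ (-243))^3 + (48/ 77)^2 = 6205223534339446927349992933061171/ 15968216291275430655760799576064000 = 0.39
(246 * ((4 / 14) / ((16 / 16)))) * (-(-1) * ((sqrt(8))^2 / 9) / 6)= 656 / 63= 10.41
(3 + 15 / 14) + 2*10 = 24.07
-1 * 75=-75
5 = 5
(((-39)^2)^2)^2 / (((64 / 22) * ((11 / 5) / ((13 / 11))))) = 347880601931265 / 352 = 988297164577.46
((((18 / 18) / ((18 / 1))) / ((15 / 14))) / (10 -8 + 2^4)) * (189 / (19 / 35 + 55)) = 343 / 34992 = 0.01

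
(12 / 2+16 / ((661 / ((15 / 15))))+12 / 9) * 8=116720 / 1983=58.86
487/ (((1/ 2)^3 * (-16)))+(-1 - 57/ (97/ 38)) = -51765/ 194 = -266.83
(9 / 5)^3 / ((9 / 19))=1539 / 125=12.31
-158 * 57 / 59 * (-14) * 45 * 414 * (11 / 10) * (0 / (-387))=0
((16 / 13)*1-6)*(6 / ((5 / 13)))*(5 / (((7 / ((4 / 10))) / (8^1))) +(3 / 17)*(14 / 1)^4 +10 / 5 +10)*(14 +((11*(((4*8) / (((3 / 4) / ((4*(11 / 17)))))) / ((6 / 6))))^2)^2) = -295337538277347403951142944 / 268352973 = -1100556237464704383.77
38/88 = 19/44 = 0.43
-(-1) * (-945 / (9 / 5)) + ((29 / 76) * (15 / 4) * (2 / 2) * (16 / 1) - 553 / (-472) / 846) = -3809425973 / 7586928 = -502.10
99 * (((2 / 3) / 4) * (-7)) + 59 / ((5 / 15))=123 / 2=61.50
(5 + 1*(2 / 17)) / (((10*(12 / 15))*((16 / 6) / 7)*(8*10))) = 1827 / 87040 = 0.02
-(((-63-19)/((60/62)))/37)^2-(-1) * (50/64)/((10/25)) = -64885099/19713600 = -3.29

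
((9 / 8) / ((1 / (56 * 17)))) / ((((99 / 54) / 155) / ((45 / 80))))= 4482135 / 88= 50933.35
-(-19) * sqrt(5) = 19 * sqrt(5) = 42.49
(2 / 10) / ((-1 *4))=-1 / 20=-0.05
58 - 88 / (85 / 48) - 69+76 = 1301 / 85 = 15.31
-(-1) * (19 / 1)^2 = 361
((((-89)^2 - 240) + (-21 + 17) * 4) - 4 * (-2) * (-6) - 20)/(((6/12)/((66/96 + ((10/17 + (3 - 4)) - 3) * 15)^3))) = -19676071251849689/10061824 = -1955517334.81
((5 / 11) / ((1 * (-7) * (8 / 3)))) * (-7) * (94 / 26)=705 / 1144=0.62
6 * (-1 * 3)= -18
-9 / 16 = -0.56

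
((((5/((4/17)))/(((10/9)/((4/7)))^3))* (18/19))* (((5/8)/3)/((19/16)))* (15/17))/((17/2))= 104976/2104991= 0.05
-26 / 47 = -0.55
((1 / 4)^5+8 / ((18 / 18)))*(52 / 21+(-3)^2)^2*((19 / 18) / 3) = 3013765009 / 8128512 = 370.76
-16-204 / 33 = -244 / 11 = -22.18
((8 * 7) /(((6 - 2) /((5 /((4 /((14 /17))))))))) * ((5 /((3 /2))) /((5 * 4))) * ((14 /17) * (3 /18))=1715 /5202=0.33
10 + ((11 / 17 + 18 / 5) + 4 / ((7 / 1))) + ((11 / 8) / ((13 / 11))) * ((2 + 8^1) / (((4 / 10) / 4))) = 2029117 / 15470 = 131.16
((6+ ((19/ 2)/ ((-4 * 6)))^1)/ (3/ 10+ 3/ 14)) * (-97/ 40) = -182651/ 6912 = -26.43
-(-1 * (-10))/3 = -10/3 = -3.33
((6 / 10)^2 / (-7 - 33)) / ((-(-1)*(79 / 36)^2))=-1458 / 780125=-0.00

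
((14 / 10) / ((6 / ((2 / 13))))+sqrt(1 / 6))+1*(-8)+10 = sqrt(6) / 6+397 / 195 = 2.44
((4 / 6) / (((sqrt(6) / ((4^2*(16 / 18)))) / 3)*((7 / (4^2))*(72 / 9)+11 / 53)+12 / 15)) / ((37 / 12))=14727249920 / 50633460929 - 1599667200*sqrt(6) / 50633460929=0.21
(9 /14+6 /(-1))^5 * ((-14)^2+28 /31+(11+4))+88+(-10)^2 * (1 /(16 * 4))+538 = -15578081858481 /16672544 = -934355.42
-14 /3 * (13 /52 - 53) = 1477 /6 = 246.17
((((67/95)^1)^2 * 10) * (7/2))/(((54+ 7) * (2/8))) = 125692/110105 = 1.14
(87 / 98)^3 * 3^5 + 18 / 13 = 2097152433 / 12235496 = 171.40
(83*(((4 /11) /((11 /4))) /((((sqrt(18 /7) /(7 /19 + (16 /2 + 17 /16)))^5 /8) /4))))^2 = 4344335071384450273378987223713169635327927 /711425094582402161213127524352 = 6106524923659.77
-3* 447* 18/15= -8046/5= -1609.20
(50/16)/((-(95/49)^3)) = -117649/274360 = -0.43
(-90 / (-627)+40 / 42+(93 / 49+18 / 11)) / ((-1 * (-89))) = 0.05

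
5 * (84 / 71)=420 / 71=5.92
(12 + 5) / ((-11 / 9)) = -153 / 11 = -13.91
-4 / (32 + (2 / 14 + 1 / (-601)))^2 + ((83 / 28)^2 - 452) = -1588332351530615 / 3583645874704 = -443.22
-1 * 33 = -33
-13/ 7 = -1.86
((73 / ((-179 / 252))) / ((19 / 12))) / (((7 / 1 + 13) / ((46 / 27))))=-94024 / 17005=-5.53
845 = 845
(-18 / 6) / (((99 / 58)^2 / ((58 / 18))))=-3.32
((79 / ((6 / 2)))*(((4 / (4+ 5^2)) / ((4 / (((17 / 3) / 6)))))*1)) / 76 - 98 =-11662225 / 119016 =-97.99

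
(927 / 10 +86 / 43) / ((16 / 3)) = 2841 / 160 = 17.76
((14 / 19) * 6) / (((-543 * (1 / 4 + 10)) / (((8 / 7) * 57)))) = -0.05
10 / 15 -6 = -16 / 3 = -5.33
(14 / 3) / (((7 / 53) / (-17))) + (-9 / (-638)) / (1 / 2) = -574811 / 957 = -600.64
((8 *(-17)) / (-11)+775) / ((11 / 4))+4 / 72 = 623713 / 2178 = 286.37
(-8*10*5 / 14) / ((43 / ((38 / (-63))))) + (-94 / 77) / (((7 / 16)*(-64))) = 185389 / 417186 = 0.44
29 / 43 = 0.67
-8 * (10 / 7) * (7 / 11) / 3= -80 / 33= -2.42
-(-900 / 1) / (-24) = -75 / 2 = -37.50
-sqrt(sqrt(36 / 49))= -sqrt(42) / 7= -0.93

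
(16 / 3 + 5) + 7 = 52 / 3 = 17.33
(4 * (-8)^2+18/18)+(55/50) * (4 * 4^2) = 1637/5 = 327.40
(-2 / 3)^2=0.44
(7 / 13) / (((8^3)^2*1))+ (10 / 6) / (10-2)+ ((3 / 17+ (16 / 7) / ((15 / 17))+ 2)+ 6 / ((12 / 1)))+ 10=94136938703 / 6083051520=15.48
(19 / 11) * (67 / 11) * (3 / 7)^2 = 11457 / 5929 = 1.93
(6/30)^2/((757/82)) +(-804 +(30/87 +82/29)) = -800.82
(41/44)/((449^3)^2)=41/360521129068531244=0.00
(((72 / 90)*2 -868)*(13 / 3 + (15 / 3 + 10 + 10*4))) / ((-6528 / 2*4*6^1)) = 32129 / 48960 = 0.66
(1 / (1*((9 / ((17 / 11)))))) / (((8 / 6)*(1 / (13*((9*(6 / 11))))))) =8.22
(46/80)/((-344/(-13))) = 299/13760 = 0.02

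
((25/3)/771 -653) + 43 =-1410905/2313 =-609.99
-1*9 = -9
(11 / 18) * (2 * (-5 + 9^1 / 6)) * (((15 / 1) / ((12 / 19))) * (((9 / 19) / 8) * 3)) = -1155 / 64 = -18.05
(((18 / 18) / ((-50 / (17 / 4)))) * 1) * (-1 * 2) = 17 / 100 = 0.17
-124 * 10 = -1240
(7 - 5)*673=1346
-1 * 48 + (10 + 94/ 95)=-3516/ 95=-37.01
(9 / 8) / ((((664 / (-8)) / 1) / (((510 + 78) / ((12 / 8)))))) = -441 / 83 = -5.31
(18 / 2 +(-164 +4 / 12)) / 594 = -232 / 891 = -0.26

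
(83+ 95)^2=31684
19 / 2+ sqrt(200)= 19 / 2+ 10 * sqrt(2)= 23.64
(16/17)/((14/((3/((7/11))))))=264/833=0.32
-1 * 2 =-2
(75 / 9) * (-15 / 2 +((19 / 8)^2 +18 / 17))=-21775 / 3264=-6.67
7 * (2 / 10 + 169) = 5922 / 5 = 1184.40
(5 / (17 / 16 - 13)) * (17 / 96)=-85 / 1146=-0.07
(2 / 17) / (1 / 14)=28 / 17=1.65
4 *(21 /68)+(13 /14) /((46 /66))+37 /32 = 326149 /87584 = 3.72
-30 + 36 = 6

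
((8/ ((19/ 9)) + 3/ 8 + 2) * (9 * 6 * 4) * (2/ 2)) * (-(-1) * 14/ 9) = 2071.26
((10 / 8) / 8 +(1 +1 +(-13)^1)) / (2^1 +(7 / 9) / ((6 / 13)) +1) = -9369 / 4048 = -2.31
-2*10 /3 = -20 /3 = -6.67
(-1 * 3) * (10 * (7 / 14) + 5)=-30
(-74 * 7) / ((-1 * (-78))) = -259 / 39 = -6.64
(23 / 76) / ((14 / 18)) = 207 / 532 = 0.39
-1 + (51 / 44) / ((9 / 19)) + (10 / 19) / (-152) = 34393 / 23826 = 1.44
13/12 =1.08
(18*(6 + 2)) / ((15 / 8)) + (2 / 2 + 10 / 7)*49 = 979 / 5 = 195.80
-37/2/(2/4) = -37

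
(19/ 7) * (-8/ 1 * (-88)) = 13376/ 7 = 1910.86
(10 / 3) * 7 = 70 / 3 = 23.33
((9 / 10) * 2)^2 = 81 / 25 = 3.24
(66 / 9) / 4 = 11 / 6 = 1.83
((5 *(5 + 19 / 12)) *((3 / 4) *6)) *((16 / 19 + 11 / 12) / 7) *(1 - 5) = -158395 / 1064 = -148.87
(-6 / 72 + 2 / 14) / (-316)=-5 / 26544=-0.00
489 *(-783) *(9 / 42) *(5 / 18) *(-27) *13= 223988895 / 28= 7999603.39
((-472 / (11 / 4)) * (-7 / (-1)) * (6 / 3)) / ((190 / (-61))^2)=-24588368 / 99275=-247.68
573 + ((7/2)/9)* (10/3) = 15506/27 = 574.30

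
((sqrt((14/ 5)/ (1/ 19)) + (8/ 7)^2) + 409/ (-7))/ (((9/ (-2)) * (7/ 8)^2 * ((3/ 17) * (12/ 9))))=169184/ 2401 - 544 * sqrt(1330)/ 2205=61.47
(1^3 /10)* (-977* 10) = -977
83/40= 2.08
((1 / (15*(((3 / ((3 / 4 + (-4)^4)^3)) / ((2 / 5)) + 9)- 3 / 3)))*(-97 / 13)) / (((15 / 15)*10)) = -0.01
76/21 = 3.62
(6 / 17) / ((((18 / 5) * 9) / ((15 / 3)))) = 25 / 459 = 0.05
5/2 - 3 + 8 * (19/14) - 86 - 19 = -1325/14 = -94.64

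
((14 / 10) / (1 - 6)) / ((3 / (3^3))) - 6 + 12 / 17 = -3321 / 425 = -7.81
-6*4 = -24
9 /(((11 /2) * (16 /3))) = 27 /88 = 0.31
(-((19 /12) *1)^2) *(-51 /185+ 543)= -1006829 /740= -1360.58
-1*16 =-16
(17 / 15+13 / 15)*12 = 24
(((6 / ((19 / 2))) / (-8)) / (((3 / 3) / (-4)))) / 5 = 6 / 95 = 0.06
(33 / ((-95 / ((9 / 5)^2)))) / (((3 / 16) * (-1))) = 6.00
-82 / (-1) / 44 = 41 / 22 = 1.86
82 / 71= 1.15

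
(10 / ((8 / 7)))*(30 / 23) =525 / 46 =11.41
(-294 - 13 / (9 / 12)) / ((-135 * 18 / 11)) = 5137 / 3645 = 1.41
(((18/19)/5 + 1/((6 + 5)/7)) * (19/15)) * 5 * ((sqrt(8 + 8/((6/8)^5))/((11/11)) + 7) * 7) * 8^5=395902976 * sqrt(7602)/4455 + 1385660416/165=16146216.28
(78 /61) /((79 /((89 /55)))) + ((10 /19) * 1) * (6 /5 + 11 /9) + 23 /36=351692233 /181290780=1.94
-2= -2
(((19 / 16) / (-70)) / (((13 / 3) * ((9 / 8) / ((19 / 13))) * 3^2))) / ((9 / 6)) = -361 / 958230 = -0.00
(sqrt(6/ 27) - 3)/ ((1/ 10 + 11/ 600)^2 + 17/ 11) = -11880000/ 6175451 + 1320000 * sqrt(2)/ 6175451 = -1.62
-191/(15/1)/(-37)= 191/555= 0.34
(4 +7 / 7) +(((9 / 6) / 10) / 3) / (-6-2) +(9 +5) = 3039 / 160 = 18.99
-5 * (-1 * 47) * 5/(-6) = -1175/6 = -195.83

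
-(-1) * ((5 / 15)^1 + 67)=202 / 3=67.33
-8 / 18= -4 / 9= -0.44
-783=-783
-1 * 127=-127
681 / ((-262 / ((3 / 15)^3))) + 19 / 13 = 613397 / 425750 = 1.44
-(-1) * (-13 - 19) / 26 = -16 / 13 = -1.23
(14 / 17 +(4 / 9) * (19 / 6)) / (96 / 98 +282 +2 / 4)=100352 / 12751479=0.01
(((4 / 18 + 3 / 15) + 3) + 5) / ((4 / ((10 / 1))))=379 / 18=21.06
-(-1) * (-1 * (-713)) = 713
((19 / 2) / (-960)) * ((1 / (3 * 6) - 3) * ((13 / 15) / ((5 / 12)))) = 13091 / 216000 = 0.06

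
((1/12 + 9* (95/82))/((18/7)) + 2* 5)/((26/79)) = 9855803/230256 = 42.80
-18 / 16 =-9 / 8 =-1.12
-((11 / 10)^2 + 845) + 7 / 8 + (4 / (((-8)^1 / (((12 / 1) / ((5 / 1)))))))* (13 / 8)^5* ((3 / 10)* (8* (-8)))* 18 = 24664589 / 6400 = 3853.84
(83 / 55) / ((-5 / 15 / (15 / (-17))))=747 / 187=3.99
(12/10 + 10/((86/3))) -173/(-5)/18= 13433/3870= 3.47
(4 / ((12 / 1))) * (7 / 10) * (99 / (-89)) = -231 / 890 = -0.26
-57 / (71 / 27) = -1539 / 71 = -21.68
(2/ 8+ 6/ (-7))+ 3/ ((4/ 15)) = 149/ 14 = 10.64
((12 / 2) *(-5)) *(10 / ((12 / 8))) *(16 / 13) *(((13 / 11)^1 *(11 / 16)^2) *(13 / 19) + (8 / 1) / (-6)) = 346975 / 1482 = 234.13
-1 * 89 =-89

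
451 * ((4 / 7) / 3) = 1804 / 21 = 85.90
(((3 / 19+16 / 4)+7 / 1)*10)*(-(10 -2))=-892.63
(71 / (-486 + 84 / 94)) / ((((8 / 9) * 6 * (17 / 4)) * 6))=-3337 / 3100800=-0.00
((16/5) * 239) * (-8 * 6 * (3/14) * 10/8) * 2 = -137664/7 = -19666.29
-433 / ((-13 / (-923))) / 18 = -30743 / 18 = -1707.94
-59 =-59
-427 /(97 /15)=-6405 /97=-66.03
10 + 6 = 16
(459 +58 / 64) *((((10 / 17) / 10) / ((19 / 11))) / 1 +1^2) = 2457739 / 5168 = 475.57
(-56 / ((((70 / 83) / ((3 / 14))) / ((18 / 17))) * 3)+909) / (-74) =-537867 / 44030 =-12.22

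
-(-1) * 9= 9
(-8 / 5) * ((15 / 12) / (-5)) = 2 / 5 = 0.40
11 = 11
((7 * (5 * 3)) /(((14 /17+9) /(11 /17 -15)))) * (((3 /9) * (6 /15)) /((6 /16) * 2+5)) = -13664 /3841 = -3.56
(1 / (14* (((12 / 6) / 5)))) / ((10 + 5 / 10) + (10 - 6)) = 5 / 406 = 0.01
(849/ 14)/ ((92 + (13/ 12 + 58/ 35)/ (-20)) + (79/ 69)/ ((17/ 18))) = 199175400/ 305696359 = 0.65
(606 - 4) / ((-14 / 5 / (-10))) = 2150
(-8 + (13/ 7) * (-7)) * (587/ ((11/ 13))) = -160251/ 11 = -14568.27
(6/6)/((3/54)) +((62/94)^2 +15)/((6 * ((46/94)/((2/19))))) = 1143202/61617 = 18.55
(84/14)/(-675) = -2/225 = -0.01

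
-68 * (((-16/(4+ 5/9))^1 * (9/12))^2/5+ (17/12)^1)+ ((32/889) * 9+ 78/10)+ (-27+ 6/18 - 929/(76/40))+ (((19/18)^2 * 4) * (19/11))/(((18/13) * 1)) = -1577047645234099/2276896496490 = -692.63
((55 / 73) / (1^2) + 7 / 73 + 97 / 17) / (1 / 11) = 89485 / 1241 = 72.11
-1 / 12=-0.08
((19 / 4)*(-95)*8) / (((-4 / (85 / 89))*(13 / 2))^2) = -13041125 / 2677298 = -4.87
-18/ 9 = -2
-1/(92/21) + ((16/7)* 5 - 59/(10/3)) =-20929/3220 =-6.50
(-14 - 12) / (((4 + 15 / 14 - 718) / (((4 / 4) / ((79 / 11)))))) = 4004 / 788499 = 0.01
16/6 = 8/3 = 2.67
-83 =-83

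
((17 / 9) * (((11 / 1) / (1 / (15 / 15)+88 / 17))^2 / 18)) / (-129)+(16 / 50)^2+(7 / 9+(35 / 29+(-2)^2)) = 1016355888983 / 167040326250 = 6.08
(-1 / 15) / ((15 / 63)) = -7 / 25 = -0.28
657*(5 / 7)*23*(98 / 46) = 22995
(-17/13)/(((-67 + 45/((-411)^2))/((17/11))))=5424241/179825074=0.03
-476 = -476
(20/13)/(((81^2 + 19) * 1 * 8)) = 1/34216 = 0.00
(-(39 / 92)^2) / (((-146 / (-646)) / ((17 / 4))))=-8351811 / 2471488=-3.38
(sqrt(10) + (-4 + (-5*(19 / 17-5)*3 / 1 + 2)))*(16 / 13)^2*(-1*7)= -629.83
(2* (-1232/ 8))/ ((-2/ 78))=12012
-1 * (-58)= 58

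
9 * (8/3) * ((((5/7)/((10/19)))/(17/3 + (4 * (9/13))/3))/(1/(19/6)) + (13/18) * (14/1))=1394146/5397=258.32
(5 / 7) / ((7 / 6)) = 30 / 49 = 0.61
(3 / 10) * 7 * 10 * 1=21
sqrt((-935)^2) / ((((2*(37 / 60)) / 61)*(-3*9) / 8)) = -4562800 / 333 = -13702.10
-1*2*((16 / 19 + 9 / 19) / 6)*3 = -25 / 19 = -1.32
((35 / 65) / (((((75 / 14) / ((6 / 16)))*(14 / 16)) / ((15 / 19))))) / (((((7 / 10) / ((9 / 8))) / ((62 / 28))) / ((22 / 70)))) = 9207 / 242060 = 0.04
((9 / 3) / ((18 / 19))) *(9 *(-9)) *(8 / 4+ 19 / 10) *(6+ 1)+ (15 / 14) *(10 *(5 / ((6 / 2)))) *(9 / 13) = -12721959 / 1820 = -6990.09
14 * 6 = 84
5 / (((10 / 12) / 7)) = 42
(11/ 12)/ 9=11/ 108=0.10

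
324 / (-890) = -162 / 445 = -0.36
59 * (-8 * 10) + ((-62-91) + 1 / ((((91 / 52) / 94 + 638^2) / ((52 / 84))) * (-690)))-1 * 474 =-5928950112919709 / 1108836751995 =-5347.00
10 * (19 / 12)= 95 / 6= 15.83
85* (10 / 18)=425 / 9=47.22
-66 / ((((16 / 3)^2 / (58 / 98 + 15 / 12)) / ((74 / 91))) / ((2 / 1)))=-3967029 / 570752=-6.95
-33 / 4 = -8.25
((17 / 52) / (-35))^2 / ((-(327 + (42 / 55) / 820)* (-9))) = 130339 / 4396537854072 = 0.00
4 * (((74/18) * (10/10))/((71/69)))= 3404/213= 15.98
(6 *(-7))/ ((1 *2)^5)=-21/ 16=-1.31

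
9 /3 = 3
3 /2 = 1.50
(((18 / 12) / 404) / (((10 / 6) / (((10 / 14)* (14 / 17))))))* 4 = 9 / 1717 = 0.01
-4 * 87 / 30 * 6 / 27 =-116 / 45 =-2.58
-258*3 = -774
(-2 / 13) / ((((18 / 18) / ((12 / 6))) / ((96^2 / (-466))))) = 18432 / 3029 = 6.09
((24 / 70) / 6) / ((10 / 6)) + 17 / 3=2993 / 525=5.70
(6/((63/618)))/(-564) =-103/987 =-0.10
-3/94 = -0.03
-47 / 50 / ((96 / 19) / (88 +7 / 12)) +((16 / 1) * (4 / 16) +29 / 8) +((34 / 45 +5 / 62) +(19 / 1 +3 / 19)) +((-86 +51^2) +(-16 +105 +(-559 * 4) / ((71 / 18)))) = 1644603299453 / 802924800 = 2048.27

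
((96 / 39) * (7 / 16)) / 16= 0.07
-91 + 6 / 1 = -85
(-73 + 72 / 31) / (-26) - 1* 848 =-681297 / 806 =-845.28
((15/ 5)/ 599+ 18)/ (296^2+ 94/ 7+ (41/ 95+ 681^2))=2390675/ 73212759426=0.00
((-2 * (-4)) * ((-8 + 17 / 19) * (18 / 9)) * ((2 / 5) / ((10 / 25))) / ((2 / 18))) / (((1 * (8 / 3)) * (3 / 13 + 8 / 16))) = -189540 / 361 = -525.04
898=898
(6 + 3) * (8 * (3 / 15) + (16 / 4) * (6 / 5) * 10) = 2232 / 5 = 446.40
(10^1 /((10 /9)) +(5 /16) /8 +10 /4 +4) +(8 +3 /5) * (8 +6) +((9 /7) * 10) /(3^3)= 1833421 /13440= 136.42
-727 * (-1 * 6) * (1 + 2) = 13086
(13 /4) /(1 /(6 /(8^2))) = 0.30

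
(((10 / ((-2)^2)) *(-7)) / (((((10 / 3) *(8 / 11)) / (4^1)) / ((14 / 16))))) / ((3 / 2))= -539 / 32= -16.84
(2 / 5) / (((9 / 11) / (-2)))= -44 / 45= -0.98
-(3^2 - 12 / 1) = 3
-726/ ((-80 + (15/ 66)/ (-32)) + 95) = -511104/ 10555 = -48.42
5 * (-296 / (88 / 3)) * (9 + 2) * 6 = -3330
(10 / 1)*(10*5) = 500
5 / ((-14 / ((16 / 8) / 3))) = -5 / 21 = -0.24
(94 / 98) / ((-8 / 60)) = -705 / 98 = -7.19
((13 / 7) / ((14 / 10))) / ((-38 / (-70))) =325 / 133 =2.44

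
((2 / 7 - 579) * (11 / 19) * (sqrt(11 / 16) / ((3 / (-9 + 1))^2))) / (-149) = 712976 * sqrt(11) / 178353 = 13.26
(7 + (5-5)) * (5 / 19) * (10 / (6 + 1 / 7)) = 2450 / 817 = 3.00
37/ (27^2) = 37/ 729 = 0.05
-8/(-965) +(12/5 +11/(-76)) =166009/73340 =2.26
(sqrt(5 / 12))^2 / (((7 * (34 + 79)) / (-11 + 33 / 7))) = -55 / 16611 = -0.00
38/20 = 19/10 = 1.90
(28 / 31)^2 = 784 / 961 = 0.82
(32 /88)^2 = 16 /121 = 0.13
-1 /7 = -0.14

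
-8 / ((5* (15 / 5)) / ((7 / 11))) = -56 / 165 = -0.34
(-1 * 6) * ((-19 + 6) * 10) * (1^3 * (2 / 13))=120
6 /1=6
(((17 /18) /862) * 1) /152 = 17 /2358432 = 0.00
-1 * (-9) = 9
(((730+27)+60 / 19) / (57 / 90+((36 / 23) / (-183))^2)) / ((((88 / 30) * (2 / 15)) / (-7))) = -61059309026625 / 2842710916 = -21479.25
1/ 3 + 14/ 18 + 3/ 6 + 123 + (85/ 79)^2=14128613/ 112338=125.77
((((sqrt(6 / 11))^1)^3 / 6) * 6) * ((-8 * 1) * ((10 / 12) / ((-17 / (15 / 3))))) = 200 * sqrt(66) / 2057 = 0.79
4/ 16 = 1/ 4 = 0.25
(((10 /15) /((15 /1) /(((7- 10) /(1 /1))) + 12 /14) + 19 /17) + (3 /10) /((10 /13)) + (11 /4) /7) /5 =0.35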